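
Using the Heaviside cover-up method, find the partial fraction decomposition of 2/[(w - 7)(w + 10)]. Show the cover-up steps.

Cover (w - 7): set w=7, get P = 2/(7 + 10) = 2/17. Cover (w + 10): set w=-10, get Q = 2/(-10 - 7) = -2/17.
Result: (2/17)/(w - 7) - (2/17)/(w + 10)


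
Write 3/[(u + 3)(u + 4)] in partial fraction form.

3/(u + 3)(u + 4) = α/(u + 3) + β/(u + 4). α = 3/(-3 + 4) = 3, β = 3/(-4 + 3) = -3
Result: 3/(u + 3) - 3/(u + 4)


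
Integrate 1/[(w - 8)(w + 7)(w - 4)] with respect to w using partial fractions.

Cover-up: A = 1/60, B = 1/165, C = -1/44. Decomposition: (1/60)/(w - 8) + (1/165)/(w + 7) - (1/44)/(w - 4). Integrate each term: (1/60) ln|(w - 8)| + (1/165) ln|(w + 7)| - (1/44) ln|(w - 4)| + C


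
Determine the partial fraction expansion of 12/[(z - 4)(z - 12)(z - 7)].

Using cover-up method: P = 1/2, Q = 3/10, R = -4/5
Result: (1/2)/(z - 4) + (3/10)/(z - 12) - (4/5)/(z - 7)


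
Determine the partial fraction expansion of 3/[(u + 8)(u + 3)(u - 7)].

Using cover-up method: α = 1/25, β = -3/50, γ = 1/50
Result: (1/25)/(u + 8) - (3/50)/(u + 3) + (1/50)/(u - 7)


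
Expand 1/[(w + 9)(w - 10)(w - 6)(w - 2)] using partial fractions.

Using Heaviside cover-up: (-1/3135)/(w + 9) + (1/608)/(w - 10) - (1/240)/(w - 6) + (1/352)/(w - 2)


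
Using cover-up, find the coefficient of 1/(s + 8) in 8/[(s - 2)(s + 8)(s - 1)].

Cover (s + 8), set s=-8: 8/[(-8 - 2)(-8 - 1)] = 4/45


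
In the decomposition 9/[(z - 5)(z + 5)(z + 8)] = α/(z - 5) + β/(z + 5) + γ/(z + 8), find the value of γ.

Cover-up at z = -8: γ = 9/[(-8 - 5)(-8 + 5)] = 9/[(-13)(-3)] = 9/39 = 3/13


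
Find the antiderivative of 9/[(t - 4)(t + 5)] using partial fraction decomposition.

Decompose: 9/[(t - 4)(t + 5)] = 1/(t - 4) - 1/(t + 5). Integrate each term: ln|(t - 4)| - ln|(t + 5)| + C


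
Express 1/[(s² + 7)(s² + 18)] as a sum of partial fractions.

Coefficient matching gives A = C = 0, B = 1/(18-7) = 1/11, D = -B = -1/11
Result: (1/11)/(s² + 7) - (1/11)/(s² + 18)


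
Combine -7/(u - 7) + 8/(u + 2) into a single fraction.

Common denominator (u - 7)(u + 2). Numerator: -7(u + 2) + 8(u - 7) = (-7u - 14) + (8u - 56) = u - 70
Result: (u - 70)/[(u - 7)(u + 2)]


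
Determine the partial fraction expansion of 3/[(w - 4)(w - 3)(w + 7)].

Using cover-up method: A = 3/11, B = -3/10, C = 3/110
Result: (3/11)/(w - 4) - (3/10)/(w - 3) + (3/110)/(w + 7)


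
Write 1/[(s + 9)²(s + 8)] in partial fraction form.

Cover-up at s=-8: γ = 1/(-8 + 9)² = 1. Cover-up at s=-9: β = 1/(-9 + 8) = -1. Comparing s² coeff: α = -γ = -1
Result: -1/(s + 9) - 1/(s + 9)² + 1/(s + 8)


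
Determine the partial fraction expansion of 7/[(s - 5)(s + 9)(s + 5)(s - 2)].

Using Heaviside cover-up: (1/60)/(s - 5) - (1/88)/(s + 9) + (1/40)/(s + 5) - (1/33)/(s - 2)


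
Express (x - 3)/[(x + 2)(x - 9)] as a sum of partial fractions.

At x=-2: α = (1·(-2) - 3)/(-2 - 9) = 5/11. At x=9: β = (1·9 - 3)/(9 + 2) = 6/11
Result: (5/11)/(x + 2) + (6/11)/(x - 9)


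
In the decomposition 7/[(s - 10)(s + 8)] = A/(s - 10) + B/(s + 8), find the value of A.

Cover-up at s = 10: A = 7/(10 + 8) = 7/18


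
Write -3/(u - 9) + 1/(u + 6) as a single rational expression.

Common denominator (u - 9)(u + 6). Numerator: -3(u + 6) + 1(u - 9) = (-3u - 18) + (u - 9) = -2u - 27
Result: (-2u - 27)/[(u - 9)(u + 6)]


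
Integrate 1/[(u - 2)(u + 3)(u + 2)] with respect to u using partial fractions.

Cover-up: α = 1/20, β = 1/5, γ = -1/4. Decomposition: (1/20)/(u - 2) + (1/5)/(u + 3) - (1/4)/(u + 2). Integrate each term: (1/20) ln|(u - 2)| + (1/5) ln|(u + 3)| - (1/4) ln|(u + 2)| + C


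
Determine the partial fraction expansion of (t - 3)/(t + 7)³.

(t - 3) = A(t + 7)² + B(t + 7) + C. At t = -7: C = 1·(-7) - 3 = -10. Coefficients: A = 0, B = 1
Result: 1/(t + 7)² - 10/(t + 7)³


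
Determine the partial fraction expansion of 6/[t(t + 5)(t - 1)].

Using cover-up method: A = -6/5, B = 1/5, C = 1
Result: (-6/5)/t + (1/5)/(t + 5) + 1/(t - 1)


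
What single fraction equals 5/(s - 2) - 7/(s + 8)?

Common denominator (s - 2)(s + 8). Numerator: 5(s + 8) - 7(s - 2) = (5s + 40) - (7s - 14) = -2s + 54
Result: (-2s + 54)/[(s - 2)(s + 8)]


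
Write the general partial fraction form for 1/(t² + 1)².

Repeated quadratic factor: (αt + β)/(t² + 1) + (γt + δ)/(t² + 1)²


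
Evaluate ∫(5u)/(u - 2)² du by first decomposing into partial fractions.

Decompose: P = 5, Q = 5·2 + 0 = 10, so (5u)/(u - 2)² = 5/(u - 2) + 10/(u - 2)². Integrate: ∫ P/(u - 2) du = 5 ln|(u - 2)|; ∫ Q/(u - 2)² du = -10/(u - 2). Sum: 5 ln|(u - 2)| - 10/(u - 2) + C


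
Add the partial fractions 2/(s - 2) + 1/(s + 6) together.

Common denominator (s - 2)(s + 6). Numerator: 2(s + 6) + 1(s - 2) = (2s + 12) + (s - 2) = 3s + 10
Result: (3s + 10)/[(s - 2)(s + 6)]


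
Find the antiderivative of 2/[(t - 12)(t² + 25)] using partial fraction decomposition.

Cover-up at t=12: α = 2/(12²+25) = 2/169. Coeff matching: β = -2/169, γ = -24/169. Decomposition: (2/169)/(t - 12) - ((2/169)t + 24/169)/(t² + 25). Integrate: linear → ln, quadratic → (1/2)ln + arctan: (2/169) ln|(t - 12)| - (1/169) ln(t² + 25) - (24/845) arctan(t/5) + C


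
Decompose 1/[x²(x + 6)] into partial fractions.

Cover-up at x=-6: C = 1/(-6 - 0)² = 1/36. Cover-up at x=0: B = 1/(0 + 6) = 1/6. Comparing x² coeff: A = -C = -1/36
Result: (-1/36)/x + (1/6)/x² + (1/36)/(x + 6)


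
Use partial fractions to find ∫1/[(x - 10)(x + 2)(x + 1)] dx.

Cover-up: A = 1/132, B = 1/12, C = -1/11. Decomposition: (1/132)/(x - 10) + (1/12)/(x + 2) - (1/11)/(x + 1). Integrate each term: (1/132) ln|(x - 10)| + (1/12) ln|(x + 2)| - (1/11) ln|(x + 1)| + C


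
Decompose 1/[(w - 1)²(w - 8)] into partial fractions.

Cover-up at w=8: C = 1/(8 - 1)² = 1/49. Cover-up at w=1: B = 1/(1 - 8) = -1/7. Comparing w² coeff: A = -C = -1/49
Result: (-1/49)/(w - 1) - (1/7)/(w - 1)² + (1/49)/(w - 8)


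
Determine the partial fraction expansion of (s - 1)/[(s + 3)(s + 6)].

At s=-3: A = (1·(-3) - 1)/(-3 + 6) = -4/3. At s=-6: B = (1·(-6) - 1)/(-6 + 3) = 7/3
Result: (-4/3)/(s + 3) + (7/3)/(s + 6)


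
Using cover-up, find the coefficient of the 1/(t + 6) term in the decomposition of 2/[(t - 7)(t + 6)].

Cover (t + 6), set t=-6: 2/((t - 7) at t=-6) = 2/(-13) = -2/13


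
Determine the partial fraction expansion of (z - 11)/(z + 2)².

(z - 11) = P(z + 2) + Q. At z = -2: Q = 1·(-2) - 11 = -13. Coeff of z: P = 1
Result: 1/(z + 2) - 13/(z + 2)²


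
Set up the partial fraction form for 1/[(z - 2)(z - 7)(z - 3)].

Three distinct linear factors: α/(z - 2) + β/(z - 7) + γ/(z - 3)


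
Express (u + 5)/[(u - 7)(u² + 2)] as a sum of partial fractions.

At u=7: A = (1·7 + 5)/(7² + 2) = 4/17. B = -A = -4/17, C = 1 - 7·A = -11/17
Result: (4/17)/(u - 7) - ((4/17)u + 11/17)/(u² + 2)


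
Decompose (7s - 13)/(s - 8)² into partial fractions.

(7s - 13) = α(s - 8) + β. At s = 8: β = 7·8 - 13 = 43. Coeff of s: α = 7
Result: 7/(s - 8) + 43/(s - 8)²


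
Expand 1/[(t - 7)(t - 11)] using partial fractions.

1/(t - 7)(t - 11) = P/(t - 7) + Q/(t - 11). P = 1/(7 - 11) = -1/4, Q = 1/(11 - 7) = 1/4
Result: (-1/4)/(t - 7) + (1/4)/(t - 11)


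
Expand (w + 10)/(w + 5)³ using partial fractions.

(w + 10) = P(w + 5)² + Q(w + 5) + R. At w = -5: R = 1·(-5) + 10 = 5. Coefficients: P = 0, Q = 1
Result: 1/(w + 5)² + 5/(w + 5)³


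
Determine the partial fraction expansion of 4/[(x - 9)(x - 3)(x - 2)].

Using cover-up method: P = 2/21, Q = -2/3, R = 4/7
Result: (2/21)/(x - 9) - (2/3)/(x - 3) + (4/7)/(x - 2)


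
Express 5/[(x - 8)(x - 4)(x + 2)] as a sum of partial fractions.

Using cover-up method: α = 1/8, β = -5/24, γ = 1/12
Result: (1/8)/(x - 8) - (5/24)/(x - 4) + (1/12)/(x + 2)


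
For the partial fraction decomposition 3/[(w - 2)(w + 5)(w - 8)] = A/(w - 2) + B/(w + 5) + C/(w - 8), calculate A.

Cover-up at w = 2: A = 3/[(2 + 5)(2 - 8)] = 3/[(7)(-6)] = -3/42 = -1/14


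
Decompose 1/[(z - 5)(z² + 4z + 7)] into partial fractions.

Cover-up at z = 5: A = 1/(5² + 4·5 + 7) = 1/52. Then B = -A = -1/52, C = -A·(4 + 5) = -9/52
Result: (1/52)/(z - 5) - ((1/52)z + 9/52)/(z² + 4z + 7)


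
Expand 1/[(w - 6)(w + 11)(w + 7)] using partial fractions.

Using cover-up method: A = 1/221, B = 1/68, C = -1/52
Result: (1/221)/(w - 6) + (1/68)/(w + 11) - (1/52)/(w + 7)


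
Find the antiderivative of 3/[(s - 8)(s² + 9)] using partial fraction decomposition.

Cover-up at s=8: A = 3/(8²+9) = 3/73. Coeff matching: B = -3/73, C = -24/73. Decomposition: (3/73)/(s - 8) - ((3/73)s + 24/73)/(s² + 9). Integrate: linear → ln, quadratic → (1/2)ln + arctan: (3/73) ln|(s - 8)| - (3/146) ln(s² + 9) - (8/73) arctan(s/3) + C


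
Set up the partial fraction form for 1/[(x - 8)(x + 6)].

Distinct linear factors: A/(x - 8) + B/(x + 6)


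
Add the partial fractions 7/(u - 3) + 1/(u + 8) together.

Common denominator (u - 3)(u + 8). Numerator: 7(u + 8) + 1(u - 3) = (7u + 56) + (u - 3) = 8u + 53
Result: (8u + 53)/[(u - 3)(u + 8)]


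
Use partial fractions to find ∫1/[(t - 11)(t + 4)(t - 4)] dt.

Cover-up: A = 1/105, B = 1/120, C = -1/56. Decomposition: (1/105)/(t - 11) + (1/120)/(t + 4) - (1/56)/(t - 4). Integrate each term: (1/105) ln|(t - 11)| + (1/120) ln|(t + 4)| - (1/56) ln|(t - 4)| + C


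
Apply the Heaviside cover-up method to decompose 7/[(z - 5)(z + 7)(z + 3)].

Cover (z - 5), z=5: P = 7/[(5 + 7)(5 + 3)] = 7/96. Cover (z + 7), z=-7: Q = 7/[(-7 - 5)(-7 + 3)] = 7/48. Cover (z + 3), z=-3: R = 7/[(-3 - 5)(-3 + 7)] = -7/32.
Result: (7/96)/(z - 5) + (7/48)/(z + 7) - (7/32)/(z + 3)


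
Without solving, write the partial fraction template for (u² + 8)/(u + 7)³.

Repeated linear factor (power 3): α/(u + 7) + β/(u + 7)² + γ/(u + 7)³


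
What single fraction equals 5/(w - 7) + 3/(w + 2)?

Common denominator (w - 7)(w + 2). Numerator: 5(w + 2) + 3(w - 7) = (5w + 10) + (3w - 21) = 8w - 11
Result: (8w - 11)/[(w - 7)(w + 2)]


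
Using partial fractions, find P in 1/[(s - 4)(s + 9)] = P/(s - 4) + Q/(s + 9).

Cover-up at s = 4: P = 1/(4 + 9) = 1/13


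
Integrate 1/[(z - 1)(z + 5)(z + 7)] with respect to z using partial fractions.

Cover-up: P = 1/48, Q = -1/12, R = 1/16. Decomposition: (1/48)/(z - 1) - (1/12)/(z + 5) + (1/16)/(z + 7). Integrate each term: (1/48) ln|(z - 1)| - (1/12) ln|(z + 5)| + (1/16) ln|(z + 7)| + C


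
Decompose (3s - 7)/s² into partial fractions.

(3s - 7) = As + B. At s = 0: B = 3·0 - 7 = -7. Coeff of s: A = 3
Result: 3/s - 7/s²


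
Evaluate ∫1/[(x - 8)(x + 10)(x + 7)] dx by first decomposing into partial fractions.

Cover-up: α = 1/270, β = 1/54, γ = -1/45. Decomposition: (1/270)/(x - 8) + (1/54)/(x + 10) - (1/45)/(x + 7). Integrate each term: (1/270) ln|(x - 8)| + (1/54) ln|(x + 10)| - (1/45) ln|(x + 7)| + C


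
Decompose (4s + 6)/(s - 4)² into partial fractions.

(4s + 6) = A(s - 4) + B. At s = 4: B = 4·4 + 6 = 22. Coeff of s: A = 4
Result: 4/(s - 4) + 22/(s - 4)²


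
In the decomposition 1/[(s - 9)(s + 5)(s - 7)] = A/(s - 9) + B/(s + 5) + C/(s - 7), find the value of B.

Cover-up at s = -5: B = 1/[(-5 - 9)(-5 - 7)] = 1/[(-14)(-12)] = 1/168


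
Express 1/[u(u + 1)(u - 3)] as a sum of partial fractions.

Using cover-up method: α = -1/3, β = 1/4, γ = 1/12
Result: (-1/3)/u + (1/4)/(u + 1) + (1/12)/(u - 3)


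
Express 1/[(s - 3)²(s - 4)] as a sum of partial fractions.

Cover-up at s=4: γ = 1/(4 - 3)² = 1. Cover-up at s=3: β = 1/(3 - 4) = -1. Comparing s² coeff: α = -γ = -1
Result: -1/(s - 3) - 1/(s - 3)² + 1/(s - 4)


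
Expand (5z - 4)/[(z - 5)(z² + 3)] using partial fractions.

At z=5: P = (5·5 - 4)/(5² + 3) = 3/4. Q = -P = -3/4, R = 5 - 5·P = 5/4
Result: (3/4)/(z - 5) - ((3/4)z - 5/4)/(z² + 3)


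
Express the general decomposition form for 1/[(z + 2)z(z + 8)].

Three distinct linear factors: A/(z + 2) + B/z + C/(z + 8)


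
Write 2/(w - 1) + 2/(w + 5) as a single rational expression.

Common denominator (w - 1)(w + 5). Numerator: 2(w + 5) + 2(w - 1) = (2w + 10) + (2w - 2) = 4w + 8
Result: (4w + 8)/[(w - 1)(w + 5)]


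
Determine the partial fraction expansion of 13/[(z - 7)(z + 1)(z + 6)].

Using cover-up method: A = 1/8, B = -13/40, C = 1/5
Result: (1/8)/(z - 7) - (13/40)/(z + 1) + (1/5)/(z + 6)


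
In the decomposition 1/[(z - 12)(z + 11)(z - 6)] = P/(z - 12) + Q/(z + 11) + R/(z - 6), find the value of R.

Cover-up at z = 6: R = 1/[(6 - 12)(6 + 11)] = 1/[(-6)(17)] = -1/102


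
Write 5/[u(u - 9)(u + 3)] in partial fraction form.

Using cover-up method: α = -5/27, β = 5/108, γ = 5/36
Result: (-5/27)/u + (5/108)/(u - 9) + (5/36)/(u + 3)


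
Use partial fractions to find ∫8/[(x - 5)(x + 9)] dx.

Decompose: 8/[(x - 5)(x + 9)] = (4/7)/(x - 5) - (4/7)/(x + 9). Integrate each term: (4/7) ln|(x - 5)| - (4/7) ln|(x + 9)| + C


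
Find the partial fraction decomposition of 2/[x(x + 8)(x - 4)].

Using cover-up method: P = -1/16, Q = 1/48, R = 1/24
Result: (-1/16)/x + (1/48)/(x + 8) + (1/24)/(x - 4)


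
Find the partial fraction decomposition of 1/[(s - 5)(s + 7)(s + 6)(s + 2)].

Using Heaviside cover-up: (1/924)/(s - 5) - (1/60)/(s + 7) + (1/44)/(s + 6) - (1/140)/(s + 2)


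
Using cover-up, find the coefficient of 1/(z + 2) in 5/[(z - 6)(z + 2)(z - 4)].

Cover (z + 2), set z=-2: 5/[(-2 - 6)(-2 - 4)] = 5/48


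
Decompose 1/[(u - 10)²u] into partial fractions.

Cover-up at u=0: γ = 1/(0 - 10)² = 1/100. Cover-up at u=10: β = 1/(10 - 0) = 1/10. Comparing u² coeff: α = -γ = -1/100
Result: (-1/100)/(u - 10) + (1/10)/(u - 10)² + (1/100)/u


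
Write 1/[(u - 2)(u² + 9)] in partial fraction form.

Cover-up at u = 2: A = 1/(2² + 9) = 1/13. Then B = -A = -1/13, C = -A·(0 + 2) = -2/13
Result: (1/13)/(u - 2) - ((1/13)u + 2/13)/(u² + 9)


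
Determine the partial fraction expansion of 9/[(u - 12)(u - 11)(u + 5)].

Using cover-up method: α = 9/17, β = -9/16, γ = 9/272
Result: (9/17)/(u - 12) - (9/16)/(u - 11) + (9/272)/(u + 5)


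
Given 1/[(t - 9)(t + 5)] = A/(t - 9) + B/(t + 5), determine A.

Cover-up at t = 9: A = 1/(9 + 5) = 1/14


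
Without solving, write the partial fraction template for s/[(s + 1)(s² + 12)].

Linear + irreducible quadratic: P/(s + 1) + (Qs + R)/(s² + 12)


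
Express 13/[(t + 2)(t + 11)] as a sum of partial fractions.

13/(t + 2)(t + 11) = A/(t + 2) + B/(t + 11). A = 13/(-2 + 11) = 13/9, B = 13/(-11 + 2) = -13/9
Result: (13/9)/(t + 2) - (13/9)/(t + 11)


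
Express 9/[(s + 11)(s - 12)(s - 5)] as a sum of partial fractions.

Using cover-up method: α = 9/368, β = 9/161, γ = -9/112
Result: (9/368)/(s + 11) + (9/161)/(s - 12) - (9/112)/(s - 5)


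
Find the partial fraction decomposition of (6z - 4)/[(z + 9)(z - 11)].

At z=-9: A = (6·(-9) - 4)/(-9 - 11) = 29/10. At z=11: B = (6·11 - 4)/(11 + 9) = 31/10
Result: (29/10)/(z + 9) + (31/10)/(z - 11)


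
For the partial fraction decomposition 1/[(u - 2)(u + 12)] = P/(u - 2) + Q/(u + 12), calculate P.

Cover-up at u = 2: P = 1/(2 + 12) = 1/14


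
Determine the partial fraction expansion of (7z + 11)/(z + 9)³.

(7z + 11) = α(z + 9)² + β(z + 9) + γ. At z = -9: γ = 7·(-9) + 11 = -52. Coefficients: α = 0, β = 7
Result: 7/(z + 9)² - 52/(z + 9)³


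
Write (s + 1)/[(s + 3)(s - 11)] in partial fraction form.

At s=-3: α = (1·(-3) + 1)/(-3 - 11) = 1/7. At s=11: β = (1·11 + 1)/(11 + 3) = 6/7
Result: (1/7)/(s + 3) + (6/7)/(s - 11)


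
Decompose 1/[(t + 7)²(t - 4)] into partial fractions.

Cover-up at t=4: C = 1/(4 + 7)² = 1/121. Cover-up at t=-7: B = 1/(-7 - 4) = -1/11. Comparing t² coeff: A = -C = -1/121
Result: (-1/121)/(t + 7) - (1/11)/(t + 7)² + (1/121)/(t - 4)


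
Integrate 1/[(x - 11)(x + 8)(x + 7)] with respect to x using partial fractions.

Cover-up: α = 1/342, β = 1/19, γ = -1/18. Decomposition: (1/342)/(x - 11) + (1/19)/(x + 8) - (1/18)/(x + 7). Integrate each term: (1/342) ln|(x - 11)| + (1/19) ln|(x + 8)| - (1/18) ln|(x + 7)| + C


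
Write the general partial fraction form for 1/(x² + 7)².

Repeated quadratic factor: (Ax + B)/(x² + 7) + (Cx + D)/(x² + 7)²


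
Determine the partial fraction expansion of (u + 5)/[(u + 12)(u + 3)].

At u=-12: A = (1·(-12) + 5)/(-12 + 3) = 7/9. At u=-3: B = (1·(-3) + 5)/(-3 + 12) = 2/9
Result: (7/9)/(u + 12) + (2/9)/(u + 3)


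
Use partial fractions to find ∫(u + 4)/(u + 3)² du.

Decompose: α = 1, β = 1·(-3) + 4 = 1, so (u + 4)/(u + 3)² = 1/(u + 3) + 1/(u + 3)². Integrate: ∫ α/(u + 3) du = ln|(u + 3)|; ∫ β/(u + 3)² du = -1/(u + 3). Sum: ln|(u + 3)| - 1/(u + 3) + C


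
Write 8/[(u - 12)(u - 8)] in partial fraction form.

8/(u - 12)(u - 8) = P/(u - 12) + Q/(u - 8). P = 8/(12 - 8) = 2, Q = 8/(8 - 12) = -2
Result: 2/(u - 12) - 2/(u - 8)


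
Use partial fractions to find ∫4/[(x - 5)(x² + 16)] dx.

Cover-up at x=5: P = 4/(5²+16) = 4/41. Coeff matching: Q = -4/41, R = -20/41. Decomposition: (4/41)/(x - 5) - ((4/41)x + 20/41)/(x² + 16). Integrate: linear → ln, quadratic → (1/2)ln + arctan: (4/41) ln|(x - 5)| - (2/41) ln(x² + 16) - (5/41) arctan(x/4) + C


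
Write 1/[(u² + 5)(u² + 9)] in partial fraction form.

Coefficient matching gives A = C = 0, B = 1/(9-5) = 1/4, D = -B = -1/4
Result: (1/4)/(u² + 5) - (1/4)/(u² + 9)


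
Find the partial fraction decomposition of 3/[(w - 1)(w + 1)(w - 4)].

Using cover-up method: α = -1/2, β = 3/10, γ = 1/5
Result: (-1/2)/(w - 1) + (3/10)/(w + 1) + (1/5)/(w - 4)


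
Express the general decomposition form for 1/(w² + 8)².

Repeated quadratic factor: (Aw + B)/(w² + 8) + (Cw + D)/(w² + 8)²


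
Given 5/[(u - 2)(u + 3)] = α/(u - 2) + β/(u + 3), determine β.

Cover-up at u = -3: β = 5/(-3 - 2) = -5/5 = -1


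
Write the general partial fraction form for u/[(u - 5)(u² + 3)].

Linear + irreducible quadratic: P/(u - 5) + (Qu + R)/(u² + 3)


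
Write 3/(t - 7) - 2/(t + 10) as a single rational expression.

Common denominator (t - 7)(t + 10). Numerator: 3(t + 10) - 2(t - 7) = (3t + 30) - (2t - 14) = t + 44
Result: (t + 44)/[(t - 7)(t + 10)]


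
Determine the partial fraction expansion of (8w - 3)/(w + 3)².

(8w - 3) = α(w + 3) + β. At w = -3: β = 8·(-3) - 3 = -27. Coeff of w: α = 8
Result: 8/(w + 3) - 27/(w + 3)²


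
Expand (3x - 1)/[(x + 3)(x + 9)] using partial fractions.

At x=-3: α = (3·(-3) - 1)/(-3 + 9) = -5/3. At x=-9: β = (3·(-9) - 1)/(-9 + 3) = 14/3
Result: (-5/3)/(x + 3) + (14/3)/(x + 9)


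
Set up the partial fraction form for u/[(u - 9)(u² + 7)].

Linear + irreducible quadratic: P/(u - 9) + (Qu + R)/(u² + 7)


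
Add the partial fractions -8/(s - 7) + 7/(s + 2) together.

Common denominator (s - 7)(s + 2). Numerator: -8(s + 2) + 7(s - 7) = (-8s - 16) + (7s - 49) = -s - 65
Result: (-s - 65)/[(s - 7)(s + 2)]


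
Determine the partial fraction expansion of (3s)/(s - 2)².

(3s) = P(s - 2) + Q. At s = 2: Q = 3·2 + 0 = 6. Coeff of s: P = 3
Result: 3/(s - 2) + 6/(s - 2)²


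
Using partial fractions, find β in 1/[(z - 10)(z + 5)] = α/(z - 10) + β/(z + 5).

Cover-up at z = -5: β = 1/(-5 - 10) = -1/15


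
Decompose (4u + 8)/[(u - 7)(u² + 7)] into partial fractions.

At u=7: P = (4·7 + 8)/(7² + 7) = 9/14. Q = -P = -9/14, R = 4 - 7·P = -1/2
Result: (9/14)/(u - 7) - ((9/14)u + 1/2)/(u² + 7)


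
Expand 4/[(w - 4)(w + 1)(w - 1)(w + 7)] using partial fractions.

Using Heaviside cover-up: (4/165)/(w - 4) + (1/15)/(w + 1) - (1/12)/(w - 1) - (1/132)/(w + 7)


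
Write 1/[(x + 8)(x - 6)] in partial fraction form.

1/(x + 8)(x - 6) = P/(x + 8) + Q/(x - 6). P = 1/(-8 - 6) = -1/14, Q = 1/(6 + 8) = 1/14
Result: (-1/14)/(x + 8) + (1/14)/(x - 6)


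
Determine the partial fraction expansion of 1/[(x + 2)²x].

Cover-up at x=0: R = 1/(0 + 2)² = 1/4. Cover-up at x=-2: Q = 1/(-2 - 0) = -1/2. Comparing x² coeff: P = -R = -1/4
Result: (-1/4)/(x + 2) - (1/2)/(x + 2)² + (1/4)/x


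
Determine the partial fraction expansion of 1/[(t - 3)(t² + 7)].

Cover-up at t = 3: P = 1/(3² + 7) = 1/16. Then Q = -P = -1/16, R = -P·(0 + 3) = -3/16
Result: (1/16)/(t - 3) - ((1/16)t + 3/16)/(t² + 7)


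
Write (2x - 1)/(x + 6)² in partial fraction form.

(2x - 1) = A(x + 6) + B. At x = -6: B = 2·(-6) - 1 = -13. Coeff of x: A = 2
Result: 2/(x + 6) - 13/(x + 6)²


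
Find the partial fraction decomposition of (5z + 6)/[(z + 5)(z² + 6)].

At z=-5: P = (5·(-5) + 6)/((-5)² + 6) = -19/31. Q = -P = 19/31, R = 5 - (-5)·P = 60/31
Result: (-19/31)/(z + 5) + ((19/31)z + 60/31)/(z² + 6)


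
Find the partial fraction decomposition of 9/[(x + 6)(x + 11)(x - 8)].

Using cover-up method: A = -9/70, B = 9/95, C = 9/266
Result: (-9/70)/(x + 6) + (9/95)/(x + 11) + (9/266)/(x - 8)


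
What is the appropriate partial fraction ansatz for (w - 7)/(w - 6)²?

Repeated linear factor: A/(w - 6) + B/(w - 6)²


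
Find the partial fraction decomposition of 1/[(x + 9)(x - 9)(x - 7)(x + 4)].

Using Heaviside cover-up: (-1/1440)/(x + 9) + (1/468)/(x - 9) - (1/352)/(x - 7) + (1/715)/(x + 4)


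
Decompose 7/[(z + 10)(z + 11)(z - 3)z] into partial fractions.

Using Heaviside cover-up: (7/130)/(z + 10) - (1/22)/(z + 11) + (1/78)/(z - 3) - (7/330)/z


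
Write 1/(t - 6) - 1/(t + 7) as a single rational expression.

Common denominator (t - 6)(t + 7). Numerator: 1(t + 7) - 1(t - 6) = (t + 7) - (t - 6) = 13
Result: (13)/[(t - 6)(t + 7)]


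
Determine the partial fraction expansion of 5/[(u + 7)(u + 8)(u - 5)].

Using cover-up method: P = -5/12, Q = 5/13, R = 5/156
Result: (-5/12)/(u + 7) + (5/13)/(u + 8) + (5/156)/(u - 5)


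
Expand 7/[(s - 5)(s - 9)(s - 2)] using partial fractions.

Using cover-up method: A = -7/12, B = 1/4, C = 1/3
Result: (-7/12)/(s - 5) + (1/4)/(s - 9) + (1/3)/(s - 2)


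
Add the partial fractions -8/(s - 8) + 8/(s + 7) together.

Common denominator (s - 8)(s + 7). Numerator: -8(s + 7) + 8(s - 8) = (-8s - 56) + (8s - 64) = -120
Result: (-120)/[(s - 8)(s + 7)]


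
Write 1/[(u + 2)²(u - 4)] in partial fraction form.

Cover-up at u=4: γ = 1/(4 + 2)² = 1/36. Cover-up at u=-2: β = 1/(-2 - 4) = -1/6. Comparing u² coeff: α = -γ = -1/36
Result: (-1/36)/(u + 2) - (1/6)/(u + 2)² + (1/36)/(u - 4)


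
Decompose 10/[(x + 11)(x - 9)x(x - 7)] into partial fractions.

Using Heaviside cover-up: (-1/396)/(x + 11) + (1/36)/(x - 9) + (10/693)/x - (5/126)/(x - 7)


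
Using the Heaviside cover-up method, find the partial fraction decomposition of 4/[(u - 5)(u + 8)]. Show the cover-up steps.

Cover (u - 5): set u=5, get A = 4/(5 + 8) = 4/13. Cover (u + 8): set u=-8, get B = 4/(-8 - 5) = -4/13.
Result: (4/13)/(u - 5) - (4/13)/(u + 8)


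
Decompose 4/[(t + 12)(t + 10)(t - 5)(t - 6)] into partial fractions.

Using Heaviside cover-up: (-1/153)/(t + 12) + (1/120)/(t + 10) - (4/255)/(t - 5) + (1/72)/(t - 6)


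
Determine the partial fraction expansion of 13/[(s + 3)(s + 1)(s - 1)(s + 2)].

Using Heaviside cover-up: (-13/8)/(s + 3) - (13/4)/(s + 1) + (13/24)/(s - 1) + (13/3)/(s + 2)


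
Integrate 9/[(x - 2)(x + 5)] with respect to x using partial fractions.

Decompose: 9/[(x - 2)(x + 5)] = (9/7)/(x - 2) - (9/7)/(x + 5). Integrate each term: (9/7) ln|(x - 2)| - (9/7) ln|(x + 5)| + C


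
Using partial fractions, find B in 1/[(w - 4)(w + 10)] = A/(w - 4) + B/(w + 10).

Cover-up at w = -10: B = 1/(-10 - 4) = -1/14


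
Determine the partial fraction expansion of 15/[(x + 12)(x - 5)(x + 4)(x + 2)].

Using Heaviside cover-up: (-3/272)/(x + 12) + (5/357)/(x - 5) + (5/48)/(x + 4) - (3/28)/(x + 2)


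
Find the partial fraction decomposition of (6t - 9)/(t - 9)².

(6t - 9) = α(t - 9) + β. At t = 9: β = 6·9 - 9 = 45. Coeff of t: α = 6
Result: 6/(t - 9) + 45/(t - 9)²


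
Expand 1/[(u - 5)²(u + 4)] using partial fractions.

Cover-up at u=-4: C = 1/(-4 - 5)² = 1/81. Cover-up at u=5: B = 1/(5 + 4) = 1/9. Comparing u² coeff: A = -C = -1/81
Result: (-1/81)/(u - 5) + (1/9)/(u - 5)² + (1/81)/(u + 4)


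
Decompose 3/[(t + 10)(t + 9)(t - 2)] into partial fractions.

Using cover-up method: α = 1/4, β = -3/11, γ = 1/44
Result: (1/4)/(t + 10) - (3/11)/(t + 9) + (1/44)/(t - 2)


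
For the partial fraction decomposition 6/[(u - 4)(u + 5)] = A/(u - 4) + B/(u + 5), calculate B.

Cover-up at u = -5: B = 6/(-5 - 4) = -6/9 = -2/3


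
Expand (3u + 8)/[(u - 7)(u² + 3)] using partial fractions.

At u=7: P = (3·7 + 8)/(7² + 3) = 29/52. Q = -P = -29/52, R = 3 - 7·P = -47/52
Result: (29/52)/(u - 7) - ((29/52)u + 47/52)/(u² + 3)


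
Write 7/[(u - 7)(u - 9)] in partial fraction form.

7/(u - 7)(u - 9) = P/(u - 7) + Q/(u - 9). P = 7/(7 - 9) = -7/2, Q = 7/(9 - 7) = 7/2
Result: (-7/2)/(u - 7) + (7/2)/(u - 9)


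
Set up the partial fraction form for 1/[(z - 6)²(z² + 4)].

Repeated linear + quadratic: A/(z - 6) + B/(z - 6)² + (Cz + D)/(z² + 4)


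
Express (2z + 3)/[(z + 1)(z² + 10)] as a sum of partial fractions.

At z=-1: A = (2·(-1) + 3)/((-1)² + 10) = 1/11. B = -A = -1/11, C = 2 - (-1)·A = 23/11
Result: (1/11)/(z + 1) - ((1/11)z - 23/11)/(z² + 10)


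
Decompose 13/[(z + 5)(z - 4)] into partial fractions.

13/(z + 5)(z - 4) = α/(z + 5) + β/(z - 4). α = 13/(-5 - 4) = -13/9, β = 13/(4 + 5) = 13/9
Result: (-13/9)/(z + 5) + (13/9)/(z - 4)


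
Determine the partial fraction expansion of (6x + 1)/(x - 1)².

(6x + 1) = α(x - 1) + β. At x = 1: β = 6·1 + 1 = 7. Coeff of x: α = 6
Result: 6/(x - 1) + 7/(x - 1)²


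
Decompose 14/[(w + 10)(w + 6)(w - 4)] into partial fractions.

Using cover-up method: α = 1/4, β = -7/20, γ = 1/10
Result: (1/4)/(w + 10) - (7/20)/(w + 6) + (1/10)/(w - 4)


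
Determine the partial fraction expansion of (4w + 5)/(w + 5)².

(4w + 5) = P(w + 5) + Q. At w = -5: Q = 4·(-5) + 5 = -15. Coeff of w: P = 4
Result: 4/(w + 5) - 15/(w + 5)²


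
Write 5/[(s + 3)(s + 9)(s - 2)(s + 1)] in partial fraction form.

Using Heaviside cover-up: (1/12)/(s + 3) - (5/528)/(s + 9) + (1/33)/(s - 2) - (5/48)/(s + 1)


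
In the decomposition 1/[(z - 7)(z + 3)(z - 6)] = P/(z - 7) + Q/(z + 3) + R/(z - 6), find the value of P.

Cover-up at z = 7: P = 1/[(7 + 3)(7 - 6)] = 1/[(10)(1)] = 1/10


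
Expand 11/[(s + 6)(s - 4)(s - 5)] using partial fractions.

Using cover-up method: α = 1/10, β = -11/10, γ = 1
Result: (1/10)/(s + 6) - (11/10)/(s - 4) + 1/(s - 5)


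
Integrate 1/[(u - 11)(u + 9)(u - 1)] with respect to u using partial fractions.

Cover-up: α = 1/200, β = 1/200, γ = -1/100. Decomposition: (1/200)/(u - 11) + (1/200)/(u + 9) - (1/100)/(u - 1). Integrate each term: (1/200) ln|(u - 11)| + (1/200) ln|(u + 9)| - (1/100) ln|(u - 1)| + C


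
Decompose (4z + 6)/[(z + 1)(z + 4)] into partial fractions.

At z=-1: α = (4·(-1) + 6)/(-1 + 4) = 2/3. At z=-4: β = (4·(-4) + 6)/(-4 + 1) = 10/3
Result: (2/3)/(z + 1) + (10/3)/(z + 4)


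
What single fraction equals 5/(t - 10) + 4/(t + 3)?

Common denominator (t - 10)(t + 3). Numerator: 5(t + 3) + 4(t - 10) = (5t + 15) + (4t - 40) = 9t - 25
Result: (9t - 25)/[(t - 10)(t + 3)]


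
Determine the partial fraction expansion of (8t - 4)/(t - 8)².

(8t - 4) = α(t - 8) + β. At t = 8: β = 8·8 - 4 = 60. Coeff of t: α = 8
Result: 8/(t - 8) + 60/(t - 8)²


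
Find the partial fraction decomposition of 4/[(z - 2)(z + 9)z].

Using cover-up method: α = 2/11, β = 4/99, γ = -2/9
Result: (2/11)/(z - 2) + (4/99)/(z + 9) - (2/9)/z


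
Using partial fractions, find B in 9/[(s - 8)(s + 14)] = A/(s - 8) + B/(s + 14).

Cover-up at s = -14: B = 9/(-14 - 8) = -9/22


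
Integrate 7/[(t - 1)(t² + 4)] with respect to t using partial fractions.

Cover-up at t=1: α = 7/(1²+4) = 7/5. Coeff matching: β = -7/5, γ = -7/5. Decomposition: (7/5)/(t - 1) - ((7/5)t + 7/5)/(t² + 4). Integrate: linear → ln, quadratic → (1/2)ln + arctan: (7/5) ln|(t - 1)| - (7/10) ln(t² + 4) - (7/10) arctan(t/2) + C


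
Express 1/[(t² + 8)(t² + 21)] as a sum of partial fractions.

Coefficient matching gives P = R = 0, Q = 1/(21-8) = 1/13, S = -Q = -1/13
Result: (1/13)/(t² + 8) - (1/13)/(t² + 21)


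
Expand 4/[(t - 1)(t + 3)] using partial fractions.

4/(t - 1)(t + 3) = A/(t - 1) + B/(t + 3). A = 4/(1 + 3) = 1, B = 4/(-3 - 1) = -1
Result: 1/(t - 1) - 1/(t + 3)


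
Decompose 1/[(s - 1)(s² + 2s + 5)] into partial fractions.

Cover-up at s = 1: P = 1/(1² + 2·1 + 5) = 1/8. Then Q = -P = -1/8, R = -P·(2 + 1) = -3/8
Result: (1/8)/(s - 1) - ((1/8)s + 3/8)/(s² + 2s + 5)


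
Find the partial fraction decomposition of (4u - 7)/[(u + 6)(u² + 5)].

At u=-6: A = (4·(-6) - 7)/((-6)² + 5) = -31/41. B = -A = 31/41, C = 4 - (-6)·A = -22/41
Result: (-31/41)/(u + 6) + ((31/41)u - 22/41)/(u² + 5)


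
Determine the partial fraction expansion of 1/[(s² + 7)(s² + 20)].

Coefficient matching gives A = C = 0, B = 1/(20-7) = 1/13, D = -B = -1/13
Result: (1/13)/(s² + 7) - (1/13)/(s² + 20)


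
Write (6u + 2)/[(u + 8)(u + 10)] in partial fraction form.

At u=-8: P = (6·(-8) + 2)/(-8 + 10) = -23. At u=-10: Q = (6·(-10) + 2)/(-10 + 8) = 29
Result: -23/(u + 8) + 29/(u + 10)


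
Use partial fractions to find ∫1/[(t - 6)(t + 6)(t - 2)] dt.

Cover-up: α = 1/48, β = 1/96, γ = -1/32. Decomposition: (1/48)/(t - 6) + (1/96)/(t + 6) - (1/32)/(t - 2). Integrate each term: (1/48) ln|(t - 6)| + (1/96) ln|(t + 6)| - (1/32) ln|(t - 2)| + C


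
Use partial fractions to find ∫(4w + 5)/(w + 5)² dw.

Decompose: A = 4, B = 4·(-5) + 5 = -15, so (4w + 5)/(w + 5)² = 4/(w + 5) - 15/(w + 5)². Integrate: ∫ A/(w + 5) dw = 4 ln|(w + 5)|; ∫ B/(w + 5)² dw = 15/(w + 5). Sum: 4 ln|(w + 5)| + 15/(w + 5) + C


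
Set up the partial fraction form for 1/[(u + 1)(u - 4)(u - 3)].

Three distinct linear factors: P/(u + 1) + Q/(u - 4) + R/(u - 3)


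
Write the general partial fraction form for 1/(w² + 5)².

Repeated quadratic factor: (αw + β)/(w² + 5) + (γw + δ)/(w² + 5)²


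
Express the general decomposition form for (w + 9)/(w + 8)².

Repeated linear factor: α/(w + 8) + β/(w + 8)²


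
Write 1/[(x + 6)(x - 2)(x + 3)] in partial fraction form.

Using cover-up method: α = 1/24, β = 1/40, γ = -1/15
Result: (1/24)/(x + 6) + (1/40)/(x - 2) - (1/15)/(x + 3)


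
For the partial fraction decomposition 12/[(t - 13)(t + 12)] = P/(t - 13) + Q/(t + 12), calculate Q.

Cover-up at t = -12: Q = 12/(-12 - 13) = -12/25


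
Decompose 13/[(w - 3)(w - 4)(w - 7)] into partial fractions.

Using cover-up method: α = 13/4, β = -13/3, γ = 13/12
Result: (13/4)/(w - 3) - (13/3)/(w - 4) + (13/12)/(w - 7)


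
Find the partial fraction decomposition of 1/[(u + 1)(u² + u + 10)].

Cover-up at u = -1: A = 1/((-1)² + 1·(-1) + 10) = 1/10. Then B = -A = -1/10, C = -A·(1 - 1) = 0
Result: (1/10)/(u + 1) - ((1/10)u)/(u² + u + 10)


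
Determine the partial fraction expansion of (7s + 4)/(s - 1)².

(7s + 4) = P(s - 1) + Q. At s = 1: Q = 7·1 + 4 = 11. Coeff of s: P = 7
Result: 7/(s - 1) + 11/(s - 1)²


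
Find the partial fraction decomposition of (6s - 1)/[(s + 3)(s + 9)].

At s=-3: P = (6·(-3) - 1)/(-3 + 9) = -19/6. At s=-9: Q = (6·(-9) - 1)/(-9 + 3) = 55/6
Result: (-19/6)/(s + 3) + (55/6)/(s + 9)


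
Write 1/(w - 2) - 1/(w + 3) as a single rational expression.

Common denominator (w - 2)(w + 3). Numerator: 1(w + 3) - 1(w - 2) = (w + 3) - (w - 2) = 5
Result: (5)/[(w - 2)(w + 3)]


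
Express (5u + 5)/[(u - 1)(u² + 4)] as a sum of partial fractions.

At u=1: P = (5·1 + 5)/(1² + 4) = 2. Q = -P = -2, R = 5 - 1·P = 3
Result: 2/(u - 1) - (2u - 3)/(u² + 4)


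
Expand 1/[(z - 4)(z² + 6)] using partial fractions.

Cover-up at z = 4: P = 1/(4² + 6) = 1/22. Then Q = -P = -1/22, R = -P·(0 + 4) = -2/11
Result: (1/22)/(z - 4) - ((1/22)z + 2/11)/(z² + 6)


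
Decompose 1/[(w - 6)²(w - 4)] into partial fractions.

Cover-up at w=4: γ = 1/(4 - 6)² = 1/4. Cover-up at w=6: β = 1/(6 - 4) = 1/2. Comparing w² coeff: α = -γ = -1/4
Result: (-1/4)/(w - 6) + (1/2)/(w - 6)² + (1/4)/(w - 4)


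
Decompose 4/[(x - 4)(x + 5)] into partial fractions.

4/(x - 4)(x + 5) = P/(x - 4) + Q/(x + 5). P = 4/(4 + 5) = 4/9, Q = 4/(-5 - 4) = -4/9
Result: (4/9)/(x - 4) - (4/9)/(x + 5)


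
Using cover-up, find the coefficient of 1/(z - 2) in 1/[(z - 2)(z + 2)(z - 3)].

Cover (z - 2), set z=2: 1/[(2 + 2)(2 - 3)] = -1/4


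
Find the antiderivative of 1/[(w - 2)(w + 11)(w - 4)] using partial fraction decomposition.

Cover-up: A = -1/26, B = 1/195, C = 1/30. Decomposition: (-1/26)/(w - 2) + (1/195)/(w + 11) + (1/30)/(w - 4). Integrate each term: (-1/26) ln|(w - 2)| + (1/195) ln|(w + 11)| + (1/30) ln|(w - 4)| + C


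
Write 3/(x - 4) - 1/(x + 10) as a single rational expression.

Common denominator (x - 4)(x + 10). Numerator: 3(x + 10) - 1(x - 4) = (3x + 30) - (x - 4) = 2x + 34
Result: (2x + 34)/[(x - 4)(x + 10)]


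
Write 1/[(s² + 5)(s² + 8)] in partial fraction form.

Coefficient matching gives A = C = 0, B = 1/(8-5) = 1/3, D = -B = -1/3
Result: (1/3)/(s² + 5) - (1/3)/(s² + 8)


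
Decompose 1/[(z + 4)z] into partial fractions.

1/(z + 4)z = A/(z + 4) + B/z. A = 1/(-4 - 0) = -1/4, B = 1/(0 + 4) = 1/4
Result: (-1/4)/(z + 4) + (1/4)/z


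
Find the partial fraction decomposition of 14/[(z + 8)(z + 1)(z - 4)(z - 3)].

Using Heaviside cover-up: (-1/66)/(z + 8) + (1/10)/(z + 1) + (7/30)/(z - 4) - (7/22)/(z - 3)


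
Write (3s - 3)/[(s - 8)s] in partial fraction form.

At s=8: α = (3·8 - 3)/(8 - 0) = 21/8. At s=0: β = (3·0 - 3)/(0 - 8) = 3/8
Result: (21/8)/(s - 8) + (3/8)/s


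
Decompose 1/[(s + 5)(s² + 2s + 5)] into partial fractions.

Cover-up at s = -5: P = 1/((-5)² + 2·(-5) + 5) = 1/20. Then Q = -P = -1/20, R = -P·(2 - 5) = 3/20
Result: (1/20)/(s + 5) - ((1/20)s - 3/20)/(s² + 2s + 5)


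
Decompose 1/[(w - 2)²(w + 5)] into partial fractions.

Cover-up at w=-5: R = 1/(-5 - 2)² = 1/49. Cover-up at w=2: Q = 1/(2 + 5) = 1/7. Comparing w² coeff: P = -R = -1/49
Result: (-1/49)/(w - 2) + (1/7)/(w - 2)² + (1/49)/(w + 5)


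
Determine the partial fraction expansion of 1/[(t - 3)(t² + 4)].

Cover-up at t = 3: A = 1/(3² + 4) = 1/13. Then B = -A = -1/13, C = -A·(0 + 3) = -3/13
Result: (1/13)/(t - 3) - ((1/13)t + 3/13)/(t² + 4)


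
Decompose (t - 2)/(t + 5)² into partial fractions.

(t - 2) = A(t + 5) + B. At t = -5: B = 1·(-5) - 2 = -7. Coeff of t: A = 1
Result: 1/(t + 5) - 7/(t + 5)²


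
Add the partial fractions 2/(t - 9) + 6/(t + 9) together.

Common denominator (t - 9)(t + 9). Numerator: 2(t + 9) + 6(t - 9) = (2t + 18) + (6t - 54) = 8t - 36
Result: (8t - 36)/[(t - 9)(t + 9)]


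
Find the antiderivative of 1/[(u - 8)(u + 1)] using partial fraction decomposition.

Decompose: 1/[(u - 8)(u + 1)] = (1/9)/(u - 8) - (1/9)/(u + 1). Integrate each term: (1/9) ln|(u - 8)| - (1/9) ln|(u + 1)| + C


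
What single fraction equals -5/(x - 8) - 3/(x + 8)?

Common denominator (x - 8)(x + 8). Numerator: -5(x + 8) - 3(x - 8) = (-5x - 40) - (3x - 24) = -8x - 16
Result: (-8x - 16)/[(x - 8)(x + 8)]


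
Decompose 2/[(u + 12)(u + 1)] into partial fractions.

2/(u + 12)(u + 1) = P/(u + 12) + Q/(u + 1). P = 2/(-12 + 1) = -2/11, Q = 2/(-1 + 12) = 2/11
Result: (-2/11)/(u + 12) + (2/11)/(u + 1)


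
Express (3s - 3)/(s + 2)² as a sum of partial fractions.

(3s - 3) = P(s + 2) + Q. At s = -2: Q = 3·(-2) - 3 = -9. Coeff of s: P = 3
Result: 3/(s + 2) - 9/(s + 2)²


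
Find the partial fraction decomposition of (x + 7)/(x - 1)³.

(x + 7) = A(x - 1)² + B(x - 1) + C. At x = 1: C = 1·1 + 7 = 8. Coefficients: A = 0, B = 1
Result: 1/(x - 1)² + 8/(x - 1)³


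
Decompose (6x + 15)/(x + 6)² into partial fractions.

(6x + 15) = α(x + 6) + β. At x = -6: β = 6·(-6) + 15 = -21. Coeff of x: α = 6
Result: 6/(x + 6) - 21/(x + 6)²


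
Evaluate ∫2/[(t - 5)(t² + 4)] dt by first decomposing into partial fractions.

Cover-up at t=5: α = 2/(5²+4) = 2/29. Coeff matching: β = -2/29, γ = -10/29. Decomposition: (2/29)/(t - 5) - ((2/29)t + 10/29)/(t² + 4). Integrate: linear → ln, quadratic → (1/2)ln + arctan: (2/29) ln|(t - 5)| - (1/29) ln(t² + 4) - (5/29) arctan(t/2) + C


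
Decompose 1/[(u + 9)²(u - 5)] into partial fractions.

Cover-up at u=5: C = 1/(5 + 9)² = 1/196. Cover-up at u=-9: B = 1/(-9 - 5) = -1/14. Comparing u² coeff: A = -C = -1/196
Result: (-1/196)/(u + 9) - (1/14)/(u + 9)² + (1/196)/(u - 5)


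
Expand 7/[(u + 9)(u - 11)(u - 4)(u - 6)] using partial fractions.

Using Heaviside cover-up: (-7/3900)/(u + 9) + (1/100)/(u - 11) + (1/26)/(u - 4) - (7/150)/(u - 6)


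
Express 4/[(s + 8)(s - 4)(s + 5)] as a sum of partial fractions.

Using cover-up method: A = 1/9, B = 1/27, C = -4/27
Result: (1/9)/(s + 8) + (1/27)/(s - 4) - (4/27)/(s + 5)


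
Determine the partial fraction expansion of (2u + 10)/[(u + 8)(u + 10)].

At u=-8: A = (2·(-8) + 10)/(-8 + 10) = -3. At u=-10: B = (2·(-10) + 10)/(-10 + 8) = 5
Result: -3/(u + 8) + 5/(u + 10)


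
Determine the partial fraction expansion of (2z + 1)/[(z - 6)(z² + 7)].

At z=6: A = (2·6 + 1)/(6² + 7) = 13/43. B = -A = -13/43, C = 2 - 6·A = 8/43
Result: (13/43)/(z - 6) - ((13/43)z - 8/43)/(z² + 7)


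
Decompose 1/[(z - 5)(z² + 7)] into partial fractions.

Cover-up at z = 5: α = 1/(5² + 7) = 1/32. Then β = -α = -1/32, γ = -α·(0 + 5) = -5/32
Result: (1/32)/(z - 5) - ((1/32)z + 5/32)/(z² + 7)


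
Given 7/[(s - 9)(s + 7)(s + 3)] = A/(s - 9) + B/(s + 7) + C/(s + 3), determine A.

Cover-up at s = 9: A = 7/[(9 + 7)(9 + 3)] = 7/[(16)(12)] = 7/192


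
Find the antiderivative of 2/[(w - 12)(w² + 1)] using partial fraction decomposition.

Cover-up at w=12: P = 2/(12²+1) = 2/145. Coeff matching: Q = -2/145, R = -24/145. Decomposition: (2/145)/(w - 12) - ((2/145)w + 24/145)/(w² + 1). Integrate: linear → ln, quadratic → (1/2)ln + arctan: (2/145) ln|(w - 12)| - (1/145) ln(w² + 1) - (24/145) arctan(w) + C


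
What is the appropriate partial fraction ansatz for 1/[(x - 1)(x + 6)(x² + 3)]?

Two linear + quadratic: α/(x - 1) + β/(x + 6) + (γx + δ)/(x² + 3)


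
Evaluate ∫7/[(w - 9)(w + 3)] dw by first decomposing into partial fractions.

Decompose: 7/[(w - 9)(w + 3)] = (7/12)/(w - 9) - (7/12)/(w + 3). Integrate each term: (7/12) ln|(w - 9)| - (7/12) ln|(w + 3)| + C


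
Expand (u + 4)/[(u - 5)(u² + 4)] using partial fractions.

At u=5: α = (1·5 + 4)/(5² + 4) = 9/29. β = -α = -9/29, γ = 1 - 5·α = -16/29
Result: (9/29)/(u - 5) - ((9/29)u + 16/29)/(u² + 4)


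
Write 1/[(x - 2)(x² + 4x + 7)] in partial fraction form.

Cover-up at x = 2: α = 1/(2² + 4·2 + 7) = 1/19. Then β = -α = -1/19, γ = -α·(4 + 2) = -6/19
Result: (1/19)/(x - 2) - ((1/19)x + 6/19)/(x² + 4x + 7)


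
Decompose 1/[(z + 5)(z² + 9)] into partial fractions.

Cover-up at z = -5: A = 1/((-5)² + 9) = 1/34. Then B = -A = -1/34, C = -A·(0 - 5) = 5/34
Result: (1/34)/(z + 5) - ((1/34)z - 5/34)/(z² + 9)


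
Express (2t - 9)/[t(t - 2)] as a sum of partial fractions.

At t=0: P = (2·0 - 9)/(0 - 2) = 9/2. At t=2: Q = (2·2 - 9)/(2 - 0) = -5/2
Result: (9/2)/t - (5/2)/(t - 2)


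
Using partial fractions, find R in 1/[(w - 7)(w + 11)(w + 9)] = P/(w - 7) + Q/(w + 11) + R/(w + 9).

Cover-up at w = -9: R = 1/[(-9 - 7)(-9 + 11)] = 1/[(-16)(2)] = -1/32
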